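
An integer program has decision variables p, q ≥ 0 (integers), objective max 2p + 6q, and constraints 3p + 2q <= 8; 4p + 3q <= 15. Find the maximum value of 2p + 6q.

(p,q)=(0,4): 3·0+2·4=8≤8, 4·0+3·4=12≤15, objective 24.
(p,q)=(0,3): 3·0+2·3=6≤8, 4·0+3·3=9≤15, objective 18.
The best lattice point is (0,4), giving 24.

24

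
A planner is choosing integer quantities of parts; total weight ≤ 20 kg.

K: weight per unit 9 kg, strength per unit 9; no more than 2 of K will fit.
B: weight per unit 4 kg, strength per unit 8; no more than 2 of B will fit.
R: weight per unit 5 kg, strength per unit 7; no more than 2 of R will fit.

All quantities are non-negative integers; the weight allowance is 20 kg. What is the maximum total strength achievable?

B has the best ratio (8/4); taking only B gives at most 2×8 = 16 (stopped by the supply cap of 2).
Mixing does better — 2×B and 2×R: weight 18 ≤ 20, strength 2·8 + 2·7 = 30.

30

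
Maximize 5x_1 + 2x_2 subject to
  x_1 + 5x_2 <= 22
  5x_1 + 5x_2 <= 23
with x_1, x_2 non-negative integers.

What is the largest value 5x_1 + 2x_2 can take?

Relaxing integrality, the LP optimum is 23.00 at (x_1,x_2) = (4.6, 0), which is not an integer point.
(x_1,x_2)=(4,0): 1·4+5·0=4≤22, 5·4+5·0=20≤23, objective 20.
(x_1,x_2)=(3,1): 1·3+5·1=8≤22, 5·3+5·1=20≤23, objective 17.
(x_1,x_2)=(3,0): 1·3+5·0=3≤22, 5·3+5·0=15≤23, objective 15.
No feasible integer point exceeds 20.

20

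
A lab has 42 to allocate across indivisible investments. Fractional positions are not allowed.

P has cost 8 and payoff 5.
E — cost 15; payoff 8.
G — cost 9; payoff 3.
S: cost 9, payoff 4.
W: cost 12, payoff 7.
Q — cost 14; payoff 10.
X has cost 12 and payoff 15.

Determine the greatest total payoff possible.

33

This is a 0-1 knapsack instance.
Take E, Q, and X: cost 15 + 14 + 12 = 41 ≤ 42, payoff 8 + 10 + 15 = 33.
No other feasible combination does better.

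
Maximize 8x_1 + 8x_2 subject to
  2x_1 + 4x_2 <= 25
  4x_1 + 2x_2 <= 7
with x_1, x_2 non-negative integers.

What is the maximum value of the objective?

(x_1,x_2)=(0,3): 2·0+4·3=12≤25, 4·0+2·3=6≤7, objective 24.
(x_1,x_2)=(0,2): 2·0+4·2=8≤25, 4·0+2·2=4≤7, objective 16.
No feasible integer point exceeds 24.

24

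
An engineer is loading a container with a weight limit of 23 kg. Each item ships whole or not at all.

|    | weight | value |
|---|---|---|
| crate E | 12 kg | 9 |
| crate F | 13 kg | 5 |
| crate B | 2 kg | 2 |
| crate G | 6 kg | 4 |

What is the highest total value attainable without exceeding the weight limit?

15

Allowing fractional choices, the relaxed optimum would be about 16.2, but items are indivisible.
crate E + crate B + crate G: weight 12 + 2 + 6 = 20 ≤ 23, value 9 + 2 + 4 = 15.
crate E + crate G: weight 12 + 6 = 18 ≤ 23, value 9 + 4 = 13.
Best is crate E, crate B, and crate G with total value 15.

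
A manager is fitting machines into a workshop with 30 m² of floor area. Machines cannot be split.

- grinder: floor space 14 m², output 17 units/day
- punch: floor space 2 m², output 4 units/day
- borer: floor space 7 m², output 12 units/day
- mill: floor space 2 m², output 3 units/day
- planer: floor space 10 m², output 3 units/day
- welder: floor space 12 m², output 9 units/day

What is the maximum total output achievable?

Take grinder, punch, borer, and mill: floor space 14 + 2 + 7 + 2 = 25 ≤ 30, output 17 + 4 + 12 + 3 = 36.
No other feasible combination does better.

36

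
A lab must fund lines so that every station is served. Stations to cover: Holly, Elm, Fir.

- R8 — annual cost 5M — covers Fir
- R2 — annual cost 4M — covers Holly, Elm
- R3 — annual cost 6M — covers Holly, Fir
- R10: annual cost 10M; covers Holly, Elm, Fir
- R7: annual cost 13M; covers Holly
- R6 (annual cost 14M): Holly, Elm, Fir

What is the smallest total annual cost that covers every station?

This is an integer covering problem.
Choose R8 and R2: together they cover Holly, Elm, Fir — every station.
Total annual cost: 5 + 4 = 9.
No cover costs less than 9.

9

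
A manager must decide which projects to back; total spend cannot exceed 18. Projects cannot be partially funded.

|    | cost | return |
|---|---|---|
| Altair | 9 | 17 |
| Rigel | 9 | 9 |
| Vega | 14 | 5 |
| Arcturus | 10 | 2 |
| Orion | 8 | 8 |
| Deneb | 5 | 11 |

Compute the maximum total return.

28

Take Altair and Deneb: cost 9 + 5 = 14 ≤ 18, return 17 + 11 = 28.
No other feasible combination does better.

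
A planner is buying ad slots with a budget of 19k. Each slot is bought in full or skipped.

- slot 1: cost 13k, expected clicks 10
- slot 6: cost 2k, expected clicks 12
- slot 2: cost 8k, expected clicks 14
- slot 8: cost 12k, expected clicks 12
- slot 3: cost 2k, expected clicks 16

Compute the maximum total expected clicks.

slot 6 + slot 8 + slot 3: cost 2 + 12 + 2 = 16 ≤ 19, expected clicks 12 + 12 + 16 = 40.
slot 6 + slot 2 + slot 3: cost 2 + 8 + 2 = 12 ≤ 19, expected clicks 12 + 14 + 16 = 42.
Best is slot 6, slot 2, and slot 3 with total expected clicks 42.

42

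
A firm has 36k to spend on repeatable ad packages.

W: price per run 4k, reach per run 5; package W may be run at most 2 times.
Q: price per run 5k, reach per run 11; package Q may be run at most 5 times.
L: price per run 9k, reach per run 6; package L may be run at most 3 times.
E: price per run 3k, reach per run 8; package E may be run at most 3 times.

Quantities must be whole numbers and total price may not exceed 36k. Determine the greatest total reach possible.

79

Take 5×Q and 3×E: price 34 ≤ 36, reach 5·11 + 3·8 = 79.
E has the best ratio (8/3) and is taken to its limit of 3; remaining capacity is filled optimally with the others.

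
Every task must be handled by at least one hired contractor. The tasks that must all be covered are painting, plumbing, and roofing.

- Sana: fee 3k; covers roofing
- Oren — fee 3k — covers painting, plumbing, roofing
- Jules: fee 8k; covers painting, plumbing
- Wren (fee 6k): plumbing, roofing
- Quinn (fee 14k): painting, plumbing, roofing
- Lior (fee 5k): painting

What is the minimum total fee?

Oren alone covers painting, plumbing, roofing — every task.
Total fee: 3.
No cover costs less than 3.

3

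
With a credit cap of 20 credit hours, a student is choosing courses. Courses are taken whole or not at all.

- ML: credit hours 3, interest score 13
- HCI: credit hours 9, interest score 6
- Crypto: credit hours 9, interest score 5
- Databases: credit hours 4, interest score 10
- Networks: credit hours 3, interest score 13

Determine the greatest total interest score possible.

Take ML, HCI, Databases, and Networks: credit hours 3 + 9 + 4 + 3 = 19 ≤ 20, interest score 13 + 6 + 10 + 13 = 42.
No other feasible combination does better.

42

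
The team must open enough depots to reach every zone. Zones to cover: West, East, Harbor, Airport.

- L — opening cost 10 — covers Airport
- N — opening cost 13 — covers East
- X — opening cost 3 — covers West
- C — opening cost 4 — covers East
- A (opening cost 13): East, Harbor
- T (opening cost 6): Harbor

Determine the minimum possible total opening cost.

This is a weighted set-cover instance.
Choose L, X, C, and T: together they cover West, East, Harbor, Airport — every zone.
Total opening cost: 10 + 3 + 4 + 6 = 23.
No cover costs less than 23.

23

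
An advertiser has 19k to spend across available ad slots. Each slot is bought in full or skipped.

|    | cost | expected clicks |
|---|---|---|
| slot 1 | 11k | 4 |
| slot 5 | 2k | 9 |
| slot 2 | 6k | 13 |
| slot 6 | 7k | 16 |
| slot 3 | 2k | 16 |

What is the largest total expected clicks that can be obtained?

Allowing fractional choices, the relaxed optimum would be about 54.7, but ad slots are indivisible.
slot 5 + slot 6 + slot 3: cost 2 + 7 + 2 = 11 ≤ 19, expected clicks 9 + 16 + 16 = 41.
slot 5 + slot 2 + slot 6 + slot 3: cost 2 + 6 + 7 + 2 = 17 ≤ 19, expected clicks 9 + 13 + 16 + 16 = 54.
slot 2 + slot 6 + slot 3: cost 6 + 7 + 2 = 15 ≤ 19, expected clicks 13 + 16 + 16 = 45.
Best is slot 5, slot 2, slot 6, and slot 3 with total expected clicks 54.

54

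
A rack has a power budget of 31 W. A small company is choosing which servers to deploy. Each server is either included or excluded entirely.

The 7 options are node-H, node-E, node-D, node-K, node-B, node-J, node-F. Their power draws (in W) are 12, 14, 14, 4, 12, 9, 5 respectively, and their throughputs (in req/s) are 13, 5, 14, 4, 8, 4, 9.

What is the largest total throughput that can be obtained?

36

node-H + node-D + node-K: power draw 12 + 14 + 4 = 30 ≤ 31, throughput 13 + 14 + 4 = 31.
node-D + node-B + node-F: power draw 14 + 12 + 5 = 31 ≤ 31, throughput 14 + 8 + 9 = 31.
node-H + node-D + node-F: power draw 12 + 14 + 5 = 31 ≤ 31, throughput 13 + 14 + 9 = 36.
Best is node-H, node-D, and node-F with total throughput 36.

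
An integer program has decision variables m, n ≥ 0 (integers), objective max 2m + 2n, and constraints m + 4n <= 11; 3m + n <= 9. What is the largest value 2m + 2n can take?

The continuous relaxation peaks at (2.27, 2.18) with value 8.91; rounding to a feasible lattice point costs some objective.
(m,n)=(2,2): 1·2+4·2=10≤11, 3·2+1·2=8≤9, objective 8.
(m,n)=(1,2): 1·1+4·2=9≤11, 3·1+1·2=5≤9, objective 6.
(m,n)=(2,1): 1·2+4·1=6≤11, 3·2+1·1=7≤9, objective 6.
Maximum is 8 at (m,n)=(2,2).

8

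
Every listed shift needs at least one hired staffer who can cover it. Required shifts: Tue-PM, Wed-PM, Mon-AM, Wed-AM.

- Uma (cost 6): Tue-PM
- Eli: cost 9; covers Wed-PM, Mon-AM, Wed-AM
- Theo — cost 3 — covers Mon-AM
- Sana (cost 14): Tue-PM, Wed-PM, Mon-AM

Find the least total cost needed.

Choose Uma and Eli: together they cover Tue-PM, Wed-PM, Mon-AM, Wed-AM — every shift.
Total cost: 6 + 9 = 15.
No cover costs less than 15.

15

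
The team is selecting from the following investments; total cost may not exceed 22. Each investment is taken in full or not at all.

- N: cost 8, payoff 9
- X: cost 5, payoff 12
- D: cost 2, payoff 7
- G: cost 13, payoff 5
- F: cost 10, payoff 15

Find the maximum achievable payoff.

Take X, D, and F: cost 5 + 2 + 10 = 17 ≤ 22, payoff 12 + 7 + 15 = 34.
No other feasible combination does better.

34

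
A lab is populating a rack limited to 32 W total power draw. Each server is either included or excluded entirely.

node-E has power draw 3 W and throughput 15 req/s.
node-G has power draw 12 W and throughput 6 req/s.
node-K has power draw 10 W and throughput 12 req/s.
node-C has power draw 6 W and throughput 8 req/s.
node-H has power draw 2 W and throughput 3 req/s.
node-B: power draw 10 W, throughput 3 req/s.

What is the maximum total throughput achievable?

Allowing fractional choices, the relaxed optimum would be about 43.5, but servers are indivisible.
node-E + node-G + node-K + node-C: power draw 3 + 12 + 10 + 6 = 31 ≤ 32, throughput 15 + 6 + 12 + 8 = 41.
node-E + node-K + node-C + node-H + node-B: power draw 3 + 10 + 6 + 2 + 10 = 31 ≤ 32, throughput 15 + 12 + 8 + 3 + 3 = 41.
node-E + node-K + node-C + node-H: power draw 3 + 10 + 6 + 2 = 21 ≤ 32, throughput 15 + 12 + 8 + 3 = 38.
The maximum throughput is 41; one optimal choice is node-E, node-G, node-K, and node-C.

41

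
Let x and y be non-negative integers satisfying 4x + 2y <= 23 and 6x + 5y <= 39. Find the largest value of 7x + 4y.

Relaxing integrality, the LP optimum is 41.38 at (x,y) = (4.62, 2.25), which is not an integer point.
(x,y)=(4,3): 4·4+2·3=22≤23, 6·4+5·3=39≤39, objective 40.
(x,y)=(5,1): 4·5+2·1=22≤23, 6·5+5·1=35≤39, objective 39.
(x,y)=(3,4): 4·3+2·4=20≤23, 6·3+5·4=38≤39, objective 37.
(x,y)=(4,2): 4·4+2·2=20≤23, 6·4+5·2=34≤39, objective 36.
No feasible integer point exceeds 40.

40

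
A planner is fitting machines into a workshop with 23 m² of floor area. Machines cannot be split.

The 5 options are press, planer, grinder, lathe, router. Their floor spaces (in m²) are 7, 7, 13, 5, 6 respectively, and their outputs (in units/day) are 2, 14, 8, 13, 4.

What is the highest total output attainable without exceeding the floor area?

31

Allowing fractional choices, the relaxed optimum would be about 34.1, but machines are indivisible.
planer + lathe + router: floor space 7 + 5 + 6 = 18 ≤ 23, output 14 + 13 + 4 = 31.
press + planer + lathe: floor space 7 + 7 + 5 = 19 ≤ 23, output 2 + 14 + 13 = 29.
Best is planer, lathe, and router with total output 31.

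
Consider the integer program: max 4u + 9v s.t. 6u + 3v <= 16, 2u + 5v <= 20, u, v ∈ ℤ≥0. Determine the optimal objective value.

36

Relaxing integrality, the LP optimum is 36.33 at (u,v) = (0.833, 3.67), which is not an integer point.
(u,v)=(0,4): 6·0+3·4=12≤16, 2·0+5·4=20≤20, objective 36.
(u,v)=(1,3): 6·1+3·3=15≤16, 2·1+5·3=17≤20, objective 31.
(u,v)=(0,3): 6·0+3·3=9≤16, 2·0+5·3=15≤20, objective 27.
Maximum is 36 at (u,v)=(0,4).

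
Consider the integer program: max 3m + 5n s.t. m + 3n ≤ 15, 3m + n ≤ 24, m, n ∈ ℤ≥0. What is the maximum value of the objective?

33

(m,n)=(6,3): 1·6+3·3=15≤15, 3·6+1·3=21≤24, objective 33.
(m,n)=(7,2): 1·7+3·2=13≤15, 3·7+1·2=23≤24, objective 31.
(m,n)=(5,3): 1·5+3·3=14≤15, 3·5+1·3=18≤24, objective 30.
The best lattice point is (6,3), giving 33.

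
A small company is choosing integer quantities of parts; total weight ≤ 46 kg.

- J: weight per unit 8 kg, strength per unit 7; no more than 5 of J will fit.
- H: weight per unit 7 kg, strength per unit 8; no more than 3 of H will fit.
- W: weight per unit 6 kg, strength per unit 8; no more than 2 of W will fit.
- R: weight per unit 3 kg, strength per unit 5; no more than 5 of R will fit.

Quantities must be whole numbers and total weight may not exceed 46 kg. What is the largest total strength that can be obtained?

60

This is a bounded integer knapsack.
1×J, 2×H, 2×W, and 4×R: weight 46 ≤ 46, strength 1·7 + 2·8 + 2·8 + 4·5 = 59.
3×H, 2×W, and 4×R: weight 45 ≤ 46, strength 3·8 + 2·8 + 4·5 = 60.
Best is 60.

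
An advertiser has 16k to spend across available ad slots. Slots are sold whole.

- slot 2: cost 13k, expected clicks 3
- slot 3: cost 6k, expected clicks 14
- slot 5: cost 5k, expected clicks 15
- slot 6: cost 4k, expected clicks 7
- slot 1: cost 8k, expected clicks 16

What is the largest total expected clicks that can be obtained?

36

Take slot 3, slot 5, and slot 6: cost 6 + 5 + 4 = 15 ≤ 16, expected clicks 14 + 15 + 7 = 36.
No other feasible combination does better.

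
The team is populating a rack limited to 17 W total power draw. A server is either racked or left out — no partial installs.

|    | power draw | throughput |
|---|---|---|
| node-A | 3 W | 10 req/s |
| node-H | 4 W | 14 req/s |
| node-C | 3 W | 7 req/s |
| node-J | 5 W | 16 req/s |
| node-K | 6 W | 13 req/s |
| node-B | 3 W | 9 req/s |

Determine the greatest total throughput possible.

node-A + node-H + node-J + node-B: power draw 3 + 4 + 5 + 3 = 15 ≤ 17, throughput 10 + 14 + 16 + 9 = 49.
node-A + node-H + node-C + node-J: power draw 3 + 4 + 3 + 5 = 15 ≤ 17, throughput 10 + 14 + 7 + 16 = 47.
node-A + node-J + node-K + node-B: power draw 3 + 5 + 6 + 3 = 17 ≤ 17, throughput 10 + 16 + 13 + 9 = 48.
Best is node-A, node-H, node-J, and node-B with total throughput 49.

49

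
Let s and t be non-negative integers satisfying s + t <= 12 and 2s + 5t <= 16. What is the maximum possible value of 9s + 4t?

(s,t)=(8,0) is feasible, giving 72.
(s,t)=(7,0) is feasible, giving 63.
No feasible integer point exceeds 72.

72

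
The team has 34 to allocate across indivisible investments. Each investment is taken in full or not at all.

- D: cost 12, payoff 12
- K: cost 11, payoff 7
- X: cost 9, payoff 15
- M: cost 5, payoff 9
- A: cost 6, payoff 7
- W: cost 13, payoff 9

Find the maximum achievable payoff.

43

Take D, X, M, and A: cost 12 + 9 + 5 + 6 = 32 ≤ 34, payoff 12 + 15 + 9 + 7 = 43.
No other feasible combination does better.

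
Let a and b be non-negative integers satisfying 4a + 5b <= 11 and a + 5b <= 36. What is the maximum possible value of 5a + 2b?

10

Relaxing integrality, the LP optimum is 13.75 at (a,b) = (2.75, 0), which is not an integer point.
(a,b)=(2,0) is feasible, giving 10.
(a,b)=(1,1) is feasible, giving 7.
(a,b)=(1,0) is feasible, giving 5.
No feasible integer point exceeds 10.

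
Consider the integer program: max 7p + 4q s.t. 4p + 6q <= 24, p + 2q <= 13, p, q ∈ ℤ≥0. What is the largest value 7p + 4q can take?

42

(p,q)=(6,0): 4·6+6·0=24≤24, 1·6+2·0=6≤13, objective 42.
(p,q)=(5,0): 4·5+6·0=20≤24, 1·5+2·0=5≤13, objective 35.
Maximum is 42 at (p,q)=(6,0).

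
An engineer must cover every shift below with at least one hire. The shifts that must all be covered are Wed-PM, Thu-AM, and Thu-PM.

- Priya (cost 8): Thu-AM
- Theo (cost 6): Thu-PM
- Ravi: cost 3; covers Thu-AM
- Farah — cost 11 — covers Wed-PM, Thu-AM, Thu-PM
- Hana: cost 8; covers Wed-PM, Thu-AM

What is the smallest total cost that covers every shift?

The greedy cost-per-new-shift heuristic would pick Ravi and Farah for 14, but a cheaper cover exists.
Farah alone covers Wed-PM, Thu-AM, Thu-PM — every shift.
Total cost: 11.
No cover costs less than 11.

11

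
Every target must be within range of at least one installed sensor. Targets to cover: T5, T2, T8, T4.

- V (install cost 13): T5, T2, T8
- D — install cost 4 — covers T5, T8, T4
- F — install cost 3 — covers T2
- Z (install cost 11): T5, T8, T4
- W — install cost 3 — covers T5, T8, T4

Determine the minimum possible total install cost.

6

Choose F and W: together they cover T5, T2, T8, T4 — every target.
Total install cost: 3 + 3 = 6.
No cover costs less than 6.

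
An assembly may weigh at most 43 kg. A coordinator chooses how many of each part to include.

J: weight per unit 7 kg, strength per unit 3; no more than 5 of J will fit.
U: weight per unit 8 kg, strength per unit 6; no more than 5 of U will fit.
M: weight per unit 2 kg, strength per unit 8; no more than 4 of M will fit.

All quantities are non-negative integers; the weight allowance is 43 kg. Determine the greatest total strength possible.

56

M has the best ratio (8/2); taking only M gives at most 4×8 = 32 (stopped by the supply cap of 4).
Mixing does better — 4×U and 4×M: weight 40 ≤ 43, strength 4·6 + 4·8 = 56.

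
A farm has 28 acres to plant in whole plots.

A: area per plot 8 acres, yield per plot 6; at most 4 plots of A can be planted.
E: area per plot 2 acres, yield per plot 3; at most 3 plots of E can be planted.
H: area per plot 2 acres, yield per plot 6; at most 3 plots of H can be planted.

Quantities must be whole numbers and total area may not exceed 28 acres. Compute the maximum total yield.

Take 2×A, 3×E, and 3×H: area 28 ≤ 28, yield 2·6 + 3·3 + 3·6 = 39.
H has the best ratio (6/2) and is taken to its limit of 3; remaining capacity is filled optimally with the others.

39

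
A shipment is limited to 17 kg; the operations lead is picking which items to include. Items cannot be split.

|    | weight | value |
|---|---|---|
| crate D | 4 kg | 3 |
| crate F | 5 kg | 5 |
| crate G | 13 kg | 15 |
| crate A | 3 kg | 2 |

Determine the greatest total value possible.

18

This is a 0-1 knapsack instance.
Allowing fractional choices, the relaxed optimum would be about 19.0, but items are indivisible.
crate D + crate G: weight 4 + 13 = 17 ≤ 17, value 3 + 15 = 18.
crate G + crate A: weight 13 + 3 = 16 ≤ 17, value 15 + 2 = 17.
Best is crate D and crate G with total value 18.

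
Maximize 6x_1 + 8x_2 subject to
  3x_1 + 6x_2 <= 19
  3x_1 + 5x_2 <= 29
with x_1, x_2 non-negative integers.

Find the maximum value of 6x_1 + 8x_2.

36

Relaxing integrality, the LP optimum is 38.00 at (x_1,x_2) = (6.33, 0), which is not an integer point.
(x_1,x_2)=(6,0): 3·6+6·0=18≤19, 3·6+5·0=18≤29, objective 36.
(x_1,x_2)=(5,0): 3·5+6·0=15≤19, 3·5+5·0=15≤29, objective 30.
No feasible integer point exceeds 36.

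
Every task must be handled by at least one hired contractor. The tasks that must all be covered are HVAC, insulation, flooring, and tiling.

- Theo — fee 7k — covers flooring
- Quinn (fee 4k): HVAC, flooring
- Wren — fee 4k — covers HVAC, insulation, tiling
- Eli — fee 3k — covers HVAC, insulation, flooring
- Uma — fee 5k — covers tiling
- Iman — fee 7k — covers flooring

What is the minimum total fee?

7

Choose Wren and Eli: together they cover HVAC, insulation, flooring, tiling — every task.
Total fee: 4 + 3 = 7.
No cover costs less than 7.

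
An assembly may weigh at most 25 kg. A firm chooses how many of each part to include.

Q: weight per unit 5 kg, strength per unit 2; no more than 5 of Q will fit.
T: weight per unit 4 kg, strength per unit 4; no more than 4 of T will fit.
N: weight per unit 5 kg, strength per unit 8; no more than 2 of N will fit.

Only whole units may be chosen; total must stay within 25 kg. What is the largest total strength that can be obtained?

28

This is a bounded integer knapsack.
3×T and 2×N: weight 22 ≤ 25, strength 3·4 + 2·8 = 28.
1×Q, 2×T, and 2×N: weight 23 ≤ 25, strength 1·2 + 2·4 + 2·8 = 26.
Best is 28.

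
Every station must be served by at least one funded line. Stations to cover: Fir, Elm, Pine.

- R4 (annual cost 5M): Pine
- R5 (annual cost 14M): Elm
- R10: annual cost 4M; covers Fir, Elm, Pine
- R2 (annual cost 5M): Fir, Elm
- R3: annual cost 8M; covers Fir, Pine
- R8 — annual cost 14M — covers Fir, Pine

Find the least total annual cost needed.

4

R10 alone covers Fir, Elm, Pine — every station.
Total annual cost: 4.
No cover costs less than 4.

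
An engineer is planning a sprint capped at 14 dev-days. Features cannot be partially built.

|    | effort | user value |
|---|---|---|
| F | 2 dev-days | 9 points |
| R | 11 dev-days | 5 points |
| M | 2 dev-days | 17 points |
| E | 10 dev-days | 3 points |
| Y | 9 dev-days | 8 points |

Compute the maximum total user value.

Allowing fractional choices, the relaxed optimum would be about 34.5, but features are indivisible.
F + M + Y: effort 2 + 2 + 9 = 13 ≤ 14, user value 9 + 17 + 8 = 34.
F + M: effort 2 + 2 = 4 ≤ 14, user value 9 + 17 = 26.
F + M + E: effort 2 + 2 + 10 = 14 ≤ 14, user value 9 + 17 + 3 = 29.
Best is F, M, and Y with total user value 34.

34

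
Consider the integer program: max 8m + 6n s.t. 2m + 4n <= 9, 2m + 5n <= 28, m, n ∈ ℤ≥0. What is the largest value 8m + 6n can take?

(m,n)=(4,0) is feasible, giving 32.
(m,n)=(3,0) is feasible, giving 24.
Maximum is 32 at (m,n)=(4,0).

32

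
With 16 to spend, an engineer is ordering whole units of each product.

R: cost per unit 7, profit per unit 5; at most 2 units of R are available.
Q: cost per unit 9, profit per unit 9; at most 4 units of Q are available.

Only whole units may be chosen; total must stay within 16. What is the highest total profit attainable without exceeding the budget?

1×R and 1×Q: cost 16 ≤ 16, profit 1·5 + 1·9 = 14.
2×R: cost 14 ≤ 16, profit 2·5 = 10.
Best is 14.

14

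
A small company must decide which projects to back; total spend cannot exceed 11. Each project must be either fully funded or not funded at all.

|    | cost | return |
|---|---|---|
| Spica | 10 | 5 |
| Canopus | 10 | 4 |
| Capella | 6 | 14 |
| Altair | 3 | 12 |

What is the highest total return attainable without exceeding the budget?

Take Capella and Altair: cost 6 + 3 = 9 ≤ 11, return 14 + 12 = 26.
No other feasible combination does better.

26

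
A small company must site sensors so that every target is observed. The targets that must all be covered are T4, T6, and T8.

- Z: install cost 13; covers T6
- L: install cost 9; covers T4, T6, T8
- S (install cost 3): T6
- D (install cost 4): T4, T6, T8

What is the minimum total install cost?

4

D alone covers T4, T6, T8 — every target.
Total install cost: 4.
No cover costs less than 4.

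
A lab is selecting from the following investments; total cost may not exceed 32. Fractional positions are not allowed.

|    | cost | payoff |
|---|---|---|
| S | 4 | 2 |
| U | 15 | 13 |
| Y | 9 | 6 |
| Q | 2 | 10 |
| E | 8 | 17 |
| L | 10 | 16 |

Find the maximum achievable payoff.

Allowing fractional choices, the relaxed optimum would be about 53.4, but investments are indivisible.
S + Q + E + L: cost 4 + 2 + 8 + 10 = 24 ≤ 32, payoff 2 + 10 + 17 + 16 = 45.
Y + Q + E + L: cost 9 + 2 + 8 + 10 = 29 ≤ 32, payoff 6 + 10 + 17 + 16 = 49.
Q + E + L: cost 2 + 8 + 10 = 20 ≤ 32, payoff 10 + 17 + 16 = 43.
Best is Y, Q, E, and L with total payoff 49.

49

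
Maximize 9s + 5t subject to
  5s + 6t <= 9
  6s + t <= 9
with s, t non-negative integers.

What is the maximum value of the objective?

9

The continuous relaxation peaks at (1.45, 0.29) with value 14.52; rounding to a feasible lattice point costs some objective.
(s,t)=(1,0) is feasible, giving 9.
(s,t)=(0,1) is feasible, giving 5.
No feasible integer point exceeds 9.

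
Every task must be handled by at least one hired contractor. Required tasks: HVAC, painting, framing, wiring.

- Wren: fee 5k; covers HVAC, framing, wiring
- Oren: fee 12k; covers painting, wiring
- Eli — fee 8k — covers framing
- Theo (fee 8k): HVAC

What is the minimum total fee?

Choose Wren and Oren: together they cover HVAC, painting, framing, wiring — every task.
Total fee: 5 + 12 = 17.
No cover costs less than 17.

17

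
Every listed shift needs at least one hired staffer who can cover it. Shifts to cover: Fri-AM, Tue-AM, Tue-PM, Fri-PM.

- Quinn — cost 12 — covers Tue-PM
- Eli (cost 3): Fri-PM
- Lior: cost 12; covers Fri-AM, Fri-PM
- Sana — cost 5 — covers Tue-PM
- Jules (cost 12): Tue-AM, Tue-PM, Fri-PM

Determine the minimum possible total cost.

24

Choose Lior and Jules: together they cover Fri-AM, Tue-AM, Tue-PM, Fri-PM — every shift.
Total cost: 12 + 12 = 24.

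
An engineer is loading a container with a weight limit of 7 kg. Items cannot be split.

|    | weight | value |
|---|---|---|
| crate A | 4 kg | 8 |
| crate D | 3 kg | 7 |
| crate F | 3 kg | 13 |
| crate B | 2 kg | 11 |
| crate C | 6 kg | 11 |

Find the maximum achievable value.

24

This is a 0-1 knapsack instance.
crate D + crate F: weight 3 + 3 = 6 ≤ 7, value 7 + 13 = 20.
crate F + crate B: weight 3 + 2 = 5 ≤ 7, value 13 + 11 = 24.
crate A + crate F: weight 4 + 3 = 7 ≤ 7, value 8 + 13 = 21.
Best is crate F and crate B with total value 24.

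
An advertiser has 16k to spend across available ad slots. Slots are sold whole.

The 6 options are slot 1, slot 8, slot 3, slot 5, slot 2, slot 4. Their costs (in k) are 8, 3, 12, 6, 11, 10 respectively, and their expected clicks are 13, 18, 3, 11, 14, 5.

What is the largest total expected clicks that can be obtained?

32

Treat it as a binary knapsack problem.
slot 1 + slot 8: cost 8 + 3 = 11 ≤ 16, expected clicks 13 + 18 = 31.
slot 8 + slot 5: cost 3 + 6 = 9 ≤ 16, expected clicks 18 + 11 = 29.
slot 8 + slot 2: cost 3 + 11 = 14 ≤ 16, expected clicks 18 + 14 = 32.
Best is slot 8 and slot 2 with total expected clicks 32.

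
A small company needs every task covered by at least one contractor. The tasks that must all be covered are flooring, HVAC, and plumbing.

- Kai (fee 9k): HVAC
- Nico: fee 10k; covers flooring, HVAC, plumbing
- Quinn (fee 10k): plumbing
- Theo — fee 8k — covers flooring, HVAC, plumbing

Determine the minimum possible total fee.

8

This is an integer covering problem.
Theo alone covers flooring, HVAC, plumbing — every task.
Total fee: 8.
No cover costs less than 8.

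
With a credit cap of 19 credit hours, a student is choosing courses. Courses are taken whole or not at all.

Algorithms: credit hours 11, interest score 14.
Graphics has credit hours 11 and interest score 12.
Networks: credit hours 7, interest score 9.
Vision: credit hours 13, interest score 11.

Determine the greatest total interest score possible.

Take Algorithms and Networks: credit hours 11 + 7 = 18 ≤ 19, interest score 14 + 9 = 23.
No other feasible combination does better.

23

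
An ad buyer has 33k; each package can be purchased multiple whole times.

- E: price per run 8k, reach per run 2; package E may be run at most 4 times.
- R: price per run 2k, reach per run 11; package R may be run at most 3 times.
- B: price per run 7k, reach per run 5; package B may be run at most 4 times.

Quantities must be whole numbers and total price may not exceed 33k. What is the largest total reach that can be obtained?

48

1×E, 3×R, and 2×B: price 28 ≤ 33, reach 1·2 + 3·11 + 2·5 = 45.
3×R and 3×B: price 27 ≤ 33, reach 3·11 + 3·5 = 48.
Best is 48.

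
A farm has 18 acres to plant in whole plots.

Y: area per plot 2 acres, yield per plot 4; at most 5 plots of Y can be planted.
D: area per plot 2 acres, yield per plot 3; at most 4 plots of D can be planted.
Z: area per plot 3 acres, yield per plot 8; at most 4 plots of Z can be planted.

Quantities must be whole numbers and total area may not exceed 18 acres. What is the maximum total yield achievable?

44

This is a bounded integer knapsack.
3×Y and 4×Z: area 18 ≤ 18, yield 3·4 + 4·8 = 44.
2×Y, 1×D, and 4×Z: area 18 ≤ 18, yield 2·4 + 1·3 + 4·8 = 43.
Best is 44.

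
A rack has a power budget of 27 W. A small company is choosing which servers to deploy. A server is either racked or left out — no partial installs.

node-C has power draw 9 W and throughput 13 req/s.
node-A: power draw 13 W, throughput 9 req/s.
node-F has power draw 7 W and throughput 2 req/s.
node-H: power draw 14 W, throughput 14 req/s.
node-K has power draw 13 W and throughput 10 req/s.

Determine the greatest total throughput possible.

Allowing fractional choices, the relaxed optimum would be about 30.1, but servers are indivisible.
node-C + node-H: power draw 9 + 14 = 23 ≤ 27, throughput 13 + 14 = 27.
node-C + node-K: power draw 9 + 13 = 22 ≤ 27, throughput 13 + 10 = 23.
node-H + node-K: power draw 14 + 13 = 27 ≤ 27, throughput 14 + 10 = 24.
Best is node-C and node-H with total throughput 27.

27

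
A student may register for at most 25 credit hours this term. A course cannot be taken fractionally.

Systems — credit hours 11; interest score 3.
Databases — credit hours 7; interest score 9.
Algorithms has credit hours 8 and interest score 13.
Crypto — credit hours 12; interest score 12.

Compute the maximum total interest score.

Treat it as a binary knapsack problem.
Allowing fractional choices, the relaxed optimum would be about 32.0, but courses are indivisible.
Databases + Crypto: credit hours 7 + 12 = 19 ≤ 25, interest score 9 + 12 = 21.
Databases + Algorithms: credit hours 7 + 8 = 15 ≤ 25, interest score 9 + 13 = 22.
Algorithms + Crypto: credit hours 8 + 12 = 20 ≤ 25, interest score 13 + 12 = 25.
Best is Algorithms and Crypto with total interest score 25.

25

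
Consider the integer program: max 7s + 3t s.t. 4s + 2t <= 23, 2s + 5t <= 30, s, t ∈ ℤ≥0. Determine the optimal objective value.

The continuous relaxation peaks at (5.75, 0) with value 40.25; rounding to a feasible lattice point costs some objective.
(s,t)=(5,1): 4·5+2·1=22≤23, 2·5+5·1=15≤30, objective 38.
(s,t)=(5,0): 4·5+2·0=20≤23, 2·5+5·0=10≤30, objective 35.
(s,t)=(4,2): 4·4+2·2=20≤23, 2·4+5·2=18≤30, objective 34.
Maximum is 38 at (s,t)=(5,1).

38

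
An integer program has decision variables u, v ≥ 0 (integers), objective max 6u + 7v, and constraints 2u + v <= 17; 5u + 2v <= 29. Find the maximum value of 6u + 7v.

(u,v)=(0,14) is feasible, giving 98.
(u,v)=(0,13) is feasible, giving 91.
The best lattice point is (0,14), giving 98.

98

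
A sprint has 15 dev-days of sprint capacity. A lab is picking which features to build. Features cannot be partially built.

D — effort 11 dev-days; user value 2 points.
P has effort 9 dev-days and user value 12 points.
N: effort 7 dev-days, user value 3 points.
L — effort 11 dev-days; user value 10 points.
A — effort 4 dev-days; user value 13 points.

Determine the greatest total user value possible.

Take P and A: effort 9 + 4 = 13 ≤ 15, user value 12 + 13 = 25.
No other feasible combination does better.

25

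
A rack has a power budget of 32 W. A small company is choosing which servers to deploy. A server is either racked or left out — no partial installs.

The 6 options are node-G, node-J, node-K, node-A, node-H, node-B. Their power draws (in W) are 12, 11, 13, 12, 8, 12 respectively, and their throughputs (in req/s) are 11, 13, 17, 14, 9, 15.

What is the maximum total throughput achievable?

Allowing fractional choices, the relaxed optimum would be about 40.3, but servers are indivisible.
node-A + node-H + node-B: power draw 12 + 8 + 12 = 32 ≤ 32, throughput 14 + 9 + 15 = 38.
node-J + node-K + node-H: power draw 11 + 13 + 8 = 32 ≤ 32, throughput 13 + 17 + 9 = 39.
Best is node-J, node-K, and node-H with total throughput 39.

39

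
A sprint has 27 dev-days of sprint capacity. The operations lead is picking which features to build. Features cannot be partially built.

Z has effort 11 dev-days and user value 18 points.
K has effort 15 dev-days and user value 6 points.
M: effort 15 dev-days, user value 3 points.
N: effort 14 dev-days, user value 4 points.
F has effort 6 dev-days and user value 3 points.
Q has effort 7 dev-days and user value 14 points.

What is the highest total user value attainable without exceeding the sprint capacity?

35

Allowing fractional choices, the relaxed optimum would be about 36.2, but features are indivisible.
Z + F + Q: effort 11 + 6 + 7 = 24 ≤ 27, user value 18 + 3 + 14 = 35.
Z + Q: effort 11 + 7 = 18 ≤ 27, user value 18 + 14 = 32.
Best is Z, F, and Q with total user value 35.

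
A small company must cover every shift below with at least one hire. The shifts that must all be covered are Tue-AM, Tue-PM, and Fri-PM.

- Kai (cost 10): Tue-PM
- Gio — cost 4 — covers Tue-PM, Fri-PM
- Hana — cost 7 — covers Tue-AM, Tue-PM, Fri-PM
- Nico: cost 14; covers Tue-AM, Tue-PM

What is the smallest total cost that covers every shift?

The greedy cost-per-new-shift heuristic would pick Gio and Hana for 11, but a cheaper cover exists.
Hana alone covers Tue-AM, Tue-PM, Fri-PM — every shift.
Total cost: 7.
No cover costs less than 7.

7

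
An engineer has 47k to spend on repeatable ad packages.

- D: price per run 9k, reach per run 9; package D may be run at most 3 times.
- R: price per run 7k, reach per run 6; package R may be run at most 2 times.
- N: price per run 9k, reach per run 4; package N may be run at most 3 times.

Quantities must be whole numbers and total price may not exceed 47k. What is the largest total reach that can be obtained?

This is a bounded integer knapsack.
Take 3×D and 2×R: price 41 ≤ 47, reach 3·9 + 2·6 = 39.
D has the best ratio (9/9) and is taken to its limit of 3; remaining capacity is filled optimally with the others.

39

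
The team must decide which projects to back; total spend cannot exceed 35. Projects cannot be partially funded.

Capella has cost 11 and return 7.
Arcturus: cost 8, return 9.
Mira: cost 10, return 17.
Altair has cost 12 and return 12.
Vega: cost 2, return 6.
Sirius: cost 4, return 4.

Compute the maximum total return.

44

Allowing fractional choices, the relaxed optimum would be about 47.0, but projects are indivisible.
Capella + Arcturus + Mira + Vega + Sirius: cost 11 + 8 + 10 + 2 + 4 = 35 ≤ 35, return 7 + 9 + 17 + 6 + 4 = 43.
Arcturus + Mira + Altair + Sirius: cost 8 + 10 + 12 + 4 = 34 ≤ 35, return 9 + 17 + 12 + 4 = 42.
Arcturus + Mira + Altair + Vega: cost 8 + 10 + 12 + 2 = 32 ≤ 35, return 9 + 17 + 12 + 6 = 44.
Best is Arcturus, Mira, Altair, and Vega with total return 44.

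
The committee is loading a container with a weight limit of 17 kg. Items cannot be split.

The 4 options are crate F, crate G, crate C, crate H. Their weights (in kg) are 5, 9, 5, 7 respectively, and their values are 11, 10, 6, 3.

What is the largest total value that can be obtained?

crate F + crate C: weight 5 + 5 = 10 ≤ 17, value 11 + 6 = 17.
crate F + crate G: weight 5 + 9 = 14 ≤ 17, value 11 + 10 = 21.
crate F + crate C + crate H: weight 5 + 5 + 7 = 17 ≤ 17, value 11 + 6 + 3 = 20.
Best is crate F and crate G with total value 21.

21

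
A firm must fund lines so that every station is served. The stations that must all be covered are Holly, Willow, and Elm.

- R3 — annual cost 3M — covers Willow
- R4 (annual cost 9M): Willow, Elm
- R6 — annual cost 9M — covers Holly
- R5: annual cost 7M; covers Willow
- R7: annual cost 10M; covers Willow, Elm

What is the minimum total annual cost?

18

The greedy cost-per-new-station heuristic would pick R3, R4, and R6 for 21, but a cheaper cover exists.
Choose R4 and R6: together they cover Holly, Willow, Elm — every station.
Total annual cost: 9 + 9 = 18.
No cover costs less than 18.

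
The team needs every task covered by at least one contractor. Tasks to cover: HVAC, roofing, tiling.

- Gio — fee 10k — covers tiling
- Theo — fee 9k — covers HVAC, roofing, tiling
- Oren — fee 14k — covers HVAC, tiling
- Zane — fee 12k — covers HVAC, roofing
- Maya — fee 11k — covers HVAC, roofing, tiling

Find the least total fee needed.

9

Theo alone covers HVAC, roofing, tiling — every task.
Total fee: 9.
No cover costs less than 9.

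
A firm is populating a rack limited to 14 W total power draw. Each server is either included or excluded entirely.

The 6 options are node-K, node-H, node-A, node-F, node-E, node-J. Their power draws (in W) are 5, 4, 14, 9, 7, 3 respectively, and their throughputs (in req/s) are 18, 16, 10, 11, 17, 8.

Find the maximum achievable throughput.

node-K + node-H + node-J: power draw 5 + 4 + 3 = 12 ≤ 14, throughput 18 + 16 + 8 = 42.
node-K + node-E: power draw 5 + 7 = 12 ≤ 14, throughput 18 + 17 = 35.
node-H + node-E + node-J: power draw 4 + 7 + 3 = 14 ≤ 14, throughput 16 + 17 + 8 = 41.
Best is node-K, node-H, and node-J with total throughput 42.

42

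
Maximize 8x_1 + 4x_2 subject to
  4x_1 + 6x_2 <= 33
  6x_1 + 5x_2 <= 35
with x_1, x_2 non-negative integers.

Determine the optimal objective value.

The continuous relaxation peaks at (5.83, 0) with value 46.67; rounding to a feasible lattice point costs some objective.
(x_1,x_2)=(5,1): 4·5+6·1=26≤33, 6·5+5·1=35≤35, objective 44.
(x_1,x_2)=(4,2): 4·4+6·2=28≤33, 6·4+5·2=34≤35, objective 40.
(x_1,x_2)=(5,0): 4·5+6·0=20≤33, 6·5+5·0=30≤35, objective 40.
(x_1,x_2)=(4,1): 4·4+6·1=22≤33, 6·4+5·1=29≤35, objective 36.
The best lattice point is (5,1), giving 44.

44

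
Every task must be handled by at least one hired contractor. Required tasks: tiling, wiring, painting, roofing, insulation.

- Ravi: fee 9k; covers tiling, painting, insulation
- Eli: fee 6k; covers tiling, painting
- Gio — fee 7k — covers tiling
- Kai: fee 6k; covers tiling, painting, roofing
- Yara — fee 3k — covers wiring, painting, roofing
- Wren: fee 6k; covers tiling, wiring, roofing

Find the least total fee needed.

This is an integer covering problem.
Choose Ravi and Yara: together they cover tiling, wiring, painting, roofing, insulation — every task.
Total fee: 9 + 3 = 12.
No cover costs less than 12.

12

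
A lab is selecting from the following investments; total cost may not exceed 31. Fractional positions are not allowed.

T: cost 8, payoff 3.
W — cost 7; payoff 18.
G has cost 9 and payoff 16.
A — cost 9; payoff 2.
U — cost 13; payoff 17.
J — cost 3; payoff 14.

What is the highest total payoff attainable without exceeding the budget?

Treat it as a binary knapsack problem.
T + W + G + J: cost 8 + 7 + 9 + 3 = 27 ≤ 31, payoff 3 + 18 + 16 + 14 = 51.
T + W + U + J: cost 8 + 7 + 13 + 3 = 31 ≤ 31, payoff 3 + 18 + 17 + 14 = 52.
Best is T, W, U, and J with total payoff 52.

52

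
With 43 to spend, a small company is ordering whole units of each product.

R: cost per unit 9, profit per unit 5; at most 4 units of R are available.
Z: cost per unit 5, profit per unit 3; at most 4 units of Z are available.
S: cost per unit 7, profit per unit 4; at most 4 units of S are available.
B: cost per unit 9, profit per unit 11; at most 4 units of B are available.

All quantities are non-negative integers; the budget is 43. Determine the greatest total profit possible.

48

B has the best ratio (11/9); taking only B gives at most 4×11 = 44 (stopped by the cost limit).
Mixing does better — 1×S and 4×B: cost 43 ≤ 43, profit 1·4 + 4·11 = 48.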